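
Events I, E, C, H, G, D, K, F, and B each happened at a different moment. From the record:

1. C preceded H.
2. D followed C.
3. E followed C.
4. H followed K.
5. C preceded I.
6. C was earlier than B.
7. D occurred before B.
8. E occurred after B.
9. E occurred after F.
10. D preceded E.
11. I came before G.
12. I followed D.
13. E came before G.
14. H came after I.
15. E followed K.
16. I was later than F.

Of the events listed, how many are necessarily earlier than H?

Directly stated before H: C, I, and K.
D reaches H via D → I → H.
F reaches H via F → I → H.
That's C, D, F, I, and K — 5 in all.

5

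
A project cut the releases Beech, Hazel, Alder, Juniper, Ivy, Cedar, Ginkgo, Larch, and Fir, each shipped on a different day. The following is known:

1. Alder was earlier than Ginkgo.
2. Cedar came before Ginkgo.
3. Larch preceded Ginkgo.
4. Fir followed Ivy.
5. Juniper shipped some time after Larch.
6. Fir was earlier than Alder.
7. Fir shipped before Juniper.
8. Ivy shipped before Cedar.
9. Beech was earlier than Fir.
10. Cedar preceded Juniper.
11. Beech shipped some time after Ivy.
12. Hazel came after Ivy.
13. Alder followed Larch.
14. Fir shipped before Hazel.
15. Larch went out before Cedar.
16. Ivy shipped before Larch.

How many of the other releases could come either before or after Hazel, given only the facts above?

Forced before Hazel: Beech, Fir, and Ivy.
That leaves Alder, Cedar, Ginkgo, Juniper, and Larch with no forced order relative to Hazel — 5.

5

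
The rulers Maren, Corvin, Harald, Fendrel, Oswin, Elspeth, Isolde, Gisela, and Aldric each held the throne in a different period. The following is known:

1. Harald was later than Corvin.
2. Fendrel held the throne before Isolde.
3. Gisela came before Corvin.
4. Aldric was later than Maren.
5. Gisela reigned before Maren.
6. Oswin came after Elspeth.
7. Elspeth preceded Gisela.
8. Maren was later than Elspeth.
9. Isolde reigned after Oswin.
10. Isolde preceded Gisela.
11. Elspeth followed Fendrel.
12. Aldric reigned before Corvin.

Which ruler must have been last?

Harald

Every other ruler has a chain of constraints placing them before Harald, so Harald is last.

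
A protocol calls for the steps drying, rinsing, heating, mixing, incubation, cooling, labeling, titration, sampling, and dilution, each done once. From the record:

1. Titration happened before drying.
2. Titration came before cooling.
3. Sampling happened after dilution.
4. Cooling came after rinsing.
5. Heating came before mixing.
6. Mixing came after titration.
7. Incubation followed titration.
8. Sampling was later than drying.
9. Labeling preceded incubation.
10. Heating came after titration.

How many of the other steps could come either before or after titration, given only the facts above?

3

Forced after titration: cooling, drying, heating, incubation, mixing, and sampling.
That leaves dilution, labeling, and rinsing with no forced order relative to titration — 3.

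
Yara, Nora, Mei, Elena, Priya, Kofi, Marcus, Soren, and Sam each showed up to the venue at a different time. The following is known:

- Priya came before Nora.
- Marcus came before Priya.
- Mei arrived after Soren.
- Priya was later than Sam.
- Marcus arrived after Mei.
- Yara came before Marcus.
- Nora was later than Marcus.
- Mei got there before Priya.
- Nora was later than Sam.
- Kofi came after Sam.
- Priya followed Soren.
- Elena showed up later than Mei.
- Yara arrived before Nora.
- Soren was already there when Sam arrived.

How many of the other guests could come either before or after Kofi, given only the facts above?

Forced before Kofi: Sam and Soren.
That leaves Elena, Marcus, Mei, Nora, Priya, and Yara with no forced order relative to Kofi — 6.

6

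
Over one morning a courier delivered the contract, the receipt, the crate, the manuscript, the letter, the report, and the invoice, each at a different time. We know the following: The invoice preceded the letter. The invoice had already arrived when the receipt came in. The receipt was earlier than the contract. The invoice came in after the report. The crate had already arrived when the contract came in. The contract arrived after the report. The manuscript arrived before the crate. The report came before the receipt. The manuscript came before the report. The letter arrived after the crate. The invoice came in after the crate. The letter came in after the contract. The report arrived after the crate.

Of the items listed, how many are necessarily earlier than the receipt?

Directly stated before the receipt: the invoice and the report.
The crate reaches the receipt via the crate → the report → the receipt.
The manuscript reaches the receipt via the manuscript → the report → the receipt.
That's the crate, the invoice, the manuscript, and the report — 4 in all.

4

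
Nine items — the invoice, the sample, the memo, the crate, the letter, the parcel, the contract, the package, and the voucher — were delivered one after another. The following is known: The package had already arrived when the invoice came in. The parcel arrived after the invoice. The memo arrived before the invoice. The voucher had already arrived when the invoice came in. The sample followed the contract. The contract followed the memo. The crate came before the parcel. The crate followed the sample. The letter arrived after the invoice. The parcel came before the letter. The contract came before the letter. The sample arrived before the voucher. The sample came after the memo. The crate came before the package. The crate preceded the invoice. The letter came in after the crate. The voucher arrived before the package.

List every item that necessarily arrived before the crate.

the contract, the memo, the sample

Directly stated before the crate: the sample.
The contract reaches the crate via the contract → the sample → the crate.
The memo reaches the crate via the memo → the sample → the crate.
No chain forces the letter (or any of the others) ahead of the crate.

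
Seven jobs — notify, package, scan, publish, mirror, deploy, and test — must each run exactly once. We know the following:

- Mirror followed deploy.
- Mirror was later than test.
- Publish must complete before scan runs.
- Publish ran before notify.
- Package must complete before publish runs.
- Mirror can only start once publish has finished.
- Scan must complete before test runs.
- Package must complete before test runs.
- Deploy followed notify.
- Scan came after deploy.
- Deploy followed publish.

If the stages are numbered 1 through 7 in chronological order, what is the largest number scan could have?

5

Scan must come before mirror and test — 2 stages forced after it.
Everything else can be placed before scan in some valid order, so scan can sit as late as position 7 − 2 = 5.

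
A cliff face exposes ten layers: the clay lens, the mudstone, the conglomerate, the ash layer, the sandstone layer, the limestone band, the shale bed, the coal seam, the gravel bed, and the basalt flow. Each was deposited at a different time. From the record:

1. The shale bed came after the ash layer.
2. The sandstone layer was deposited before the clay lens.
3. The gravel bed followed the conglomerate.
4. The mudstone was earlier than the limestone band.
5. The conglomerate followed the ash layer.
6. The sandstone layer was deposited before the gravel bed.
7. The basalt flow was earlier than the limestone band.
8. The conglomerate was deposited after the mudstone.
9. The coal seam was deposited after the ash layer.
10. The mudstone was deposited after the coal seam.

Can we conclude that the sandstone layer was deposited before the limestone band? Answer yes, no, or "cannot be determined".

No chain of stated constraints runs from the sandstone layer to the limestone band, and none runs from the limestone band to the sandstone layer either.
So the relative order of the sandstone layer and the limestone band is not fixed by the given facts.

cannot be determined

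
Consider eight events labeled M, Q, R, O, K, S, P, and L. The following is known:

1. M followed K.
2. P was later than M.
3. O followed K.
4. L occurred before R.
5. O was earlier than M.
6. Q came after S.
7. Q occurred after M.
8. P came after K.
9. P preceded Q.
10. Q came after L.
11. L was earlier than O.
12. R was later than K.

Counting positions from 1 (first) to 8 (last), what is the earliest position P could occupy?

K, L, M, and O must all come before P — 4 forced predecessors.
Nothing else is forced ahead of P, so its earliest slot is position 4 + 1 = 5.

5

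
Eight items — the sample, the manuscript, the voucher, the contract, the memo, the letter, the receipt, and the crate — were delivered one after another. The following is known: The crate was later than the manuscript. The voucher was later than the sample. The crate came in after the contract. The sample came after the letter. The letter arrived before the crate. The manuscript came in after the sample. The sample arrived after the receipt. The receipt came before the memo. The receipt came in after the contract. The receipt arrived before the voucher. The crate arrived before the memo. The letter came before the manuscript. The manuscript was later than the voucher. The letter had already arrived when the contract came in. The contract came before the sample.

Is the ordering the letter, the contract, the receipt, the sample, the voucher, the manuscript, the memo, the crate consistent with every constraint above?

The constraints require the crate before the memo, but in the proposed sequence the memo appears ahead of the crate. That one violation is enough.

no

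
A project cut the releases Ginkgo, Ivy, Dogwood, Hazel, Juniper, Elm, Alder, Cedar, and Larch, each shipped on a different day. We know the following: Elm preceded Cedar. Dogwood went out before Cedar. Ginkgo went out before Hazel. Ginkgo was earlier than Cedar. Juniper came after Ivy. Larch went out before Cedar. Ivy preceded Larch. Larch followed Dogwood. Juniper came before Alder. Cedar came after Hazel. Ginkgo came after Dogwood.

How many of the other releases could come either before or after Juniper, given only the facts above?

6

Forced before Juniper: Ivy; forced after Juniper: Alder.
That leaves Cedar, Dogwood, Elm, Ginkgo, Hazel, and Larch with no forced order relative to Juniper — 6.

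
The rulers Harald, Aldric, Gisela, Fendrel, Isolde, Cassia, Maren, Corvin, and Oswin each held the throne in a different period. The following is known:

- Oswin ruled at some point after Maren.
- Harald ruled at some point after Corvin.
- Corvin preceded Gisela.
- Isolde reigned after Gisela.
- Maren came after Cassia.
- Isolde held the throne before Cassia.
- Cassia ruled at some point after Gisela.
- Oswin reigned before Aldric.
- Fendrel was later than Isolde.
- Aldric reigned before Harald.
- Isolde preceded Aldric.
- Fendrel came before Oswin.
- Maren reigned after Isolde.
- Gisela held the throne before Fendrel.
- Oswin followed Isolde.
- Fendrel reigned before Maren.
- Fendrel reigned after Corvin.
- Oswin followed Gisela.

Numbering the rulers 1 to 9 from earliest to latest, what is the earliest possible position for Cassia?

Corvin, Gisela, and Isolde must all come before Cassia — 3 forced predecessors.
Nothing else is forced ahead of Cassia, so their earliest slot is position 3 + 1 = 4.

4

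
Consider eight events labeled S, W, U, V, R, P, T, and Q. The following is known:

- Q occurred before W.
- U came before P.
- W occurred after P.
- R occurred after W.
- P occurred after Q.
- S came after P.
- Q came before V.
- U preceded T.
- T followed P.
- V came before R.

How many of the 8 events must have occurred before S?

Directly stated before S: P.
Q reaches S via Q → P → S.
U reaches S via U → P → S.
No chain forces V (or any of the others) ahead of S.
That's P, Q, and U — 3 in all.

3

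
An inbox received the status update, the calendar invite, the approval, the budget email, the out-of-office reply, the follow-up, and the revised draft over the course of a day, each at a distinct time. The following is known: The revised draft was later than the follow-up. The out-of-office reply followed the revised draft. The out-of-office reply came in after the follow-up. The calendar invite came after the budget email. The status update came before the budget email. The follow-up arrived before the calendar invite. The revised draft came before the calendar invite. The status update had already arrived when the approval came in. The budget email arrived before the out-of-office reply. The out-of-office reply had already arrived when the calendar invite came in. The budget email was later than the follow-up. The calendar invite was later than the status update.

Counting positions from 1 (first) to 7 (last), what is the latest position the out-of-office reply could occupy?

6

The out-of-office reply must come before the calendar invite — 1 message forced after it.
Everything else can be placed before the out-of-office reply in some valid order, so the out-of-office reply can sit as late as position 7 − 1 = 6.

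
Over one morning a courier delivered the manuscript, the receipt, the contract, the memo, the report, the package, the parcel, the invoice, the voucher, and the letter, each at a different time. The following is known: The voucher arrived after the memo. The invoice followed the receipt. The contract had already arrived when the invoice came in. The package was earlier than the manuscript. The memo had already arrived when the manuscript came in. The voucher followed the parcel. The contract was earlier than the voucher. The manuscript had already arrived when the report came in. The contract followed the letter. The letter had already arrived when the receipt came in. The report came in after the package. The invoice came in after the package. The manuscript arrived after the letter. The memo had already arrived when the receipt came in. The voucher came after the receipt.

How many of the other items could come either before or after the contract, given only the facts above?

6

Forced before the contract: the letter; forced after the contract: the invoice and the voucher.
That leaves the manuscript, the memo, the package, the parcel, the receipt, and the report with no forced order relative to the contract — 6.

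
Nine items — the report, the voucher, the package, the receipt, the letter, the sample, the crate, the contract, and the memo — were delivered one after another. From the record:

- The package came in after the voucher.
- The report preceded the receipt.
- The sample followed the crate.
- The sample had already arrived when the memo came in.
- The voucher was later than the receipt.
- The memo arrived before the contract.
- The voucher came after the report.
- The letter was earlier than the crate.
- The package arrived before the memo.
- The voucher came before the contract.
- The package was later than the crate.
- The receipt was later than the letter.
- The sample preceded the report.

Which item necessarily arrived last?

the contract

Every other item has a chain of constraints placing it before the contract, so the contract is last.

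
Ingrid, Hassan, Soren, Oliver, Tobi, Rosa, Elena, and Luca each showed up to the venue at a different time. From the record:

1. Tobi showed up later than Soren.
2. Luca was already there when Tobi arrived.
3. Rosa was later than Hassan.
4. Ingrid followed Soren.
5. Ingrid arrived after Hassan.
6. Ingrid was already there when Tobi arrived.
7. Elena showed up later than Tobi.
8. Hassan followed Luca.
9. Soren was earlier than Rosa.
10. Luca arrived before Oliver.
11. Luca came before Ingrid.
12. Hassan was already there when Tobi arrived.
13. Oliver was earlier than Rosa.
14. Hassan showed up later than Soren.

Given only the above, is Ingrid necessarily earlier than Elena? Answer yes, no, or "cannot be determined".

yes

Chain the constraints: Ingrid → Tobi → Elena. Each link is directly stated, so Ingrid comes before Elena.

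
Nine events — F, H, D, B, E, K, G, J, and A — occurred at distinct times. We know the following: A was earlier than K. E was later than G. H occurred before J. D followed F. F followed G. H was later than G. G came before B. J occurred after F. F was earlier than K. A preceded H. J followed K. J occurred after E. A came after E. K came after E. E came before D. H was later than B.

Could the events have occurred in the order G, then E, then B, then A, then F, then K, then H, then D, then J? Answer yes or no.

yes

Check each stated constraint against the proposed order — e.g. G is ahead of H; E is ahead of J. Every pair is in the required order; nothing is violated.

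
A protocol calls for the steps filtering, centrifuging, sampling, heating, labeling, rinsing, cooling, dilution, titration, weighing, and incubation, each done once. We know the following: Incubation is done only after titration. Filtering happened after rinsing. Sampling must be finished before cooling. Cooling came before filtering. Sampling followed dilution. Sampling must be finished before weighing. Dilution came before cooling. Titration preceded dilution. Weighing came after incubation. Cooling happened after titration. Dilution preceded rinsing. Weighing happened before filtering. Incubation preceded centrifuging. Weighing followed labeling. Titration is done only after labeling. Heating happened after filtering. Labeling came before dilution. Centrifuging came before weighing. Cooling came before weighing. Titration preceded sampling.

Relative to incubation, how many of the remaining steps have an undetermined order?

4

Forced before incubation: labeling and titration; forced after incubation: centrifuging, filtering, heating, and weighing.
That leaves cooling, dilution, rinsing, and sampling with no forced order relative to incubation — 4.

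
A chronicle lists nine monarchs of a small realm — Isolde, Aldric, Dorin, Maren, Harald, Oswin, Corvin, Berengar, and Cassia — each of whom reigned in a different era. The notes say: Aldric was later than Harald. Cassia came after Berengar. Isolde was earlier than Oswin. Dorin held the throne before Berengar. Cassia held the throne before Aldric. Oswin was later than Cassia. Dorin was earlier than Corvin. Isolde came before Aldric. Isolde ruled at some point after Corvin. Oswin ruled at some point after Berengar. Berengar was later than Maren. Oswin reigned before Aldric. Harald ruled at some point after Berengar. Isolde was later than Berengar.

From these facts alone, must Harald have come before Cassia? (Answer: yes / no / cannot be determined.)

cannot be determined

No chain of stated constraints runs from Harald to Cassia, and none runs from Cassia to Harald either.
So the relative order of Harald and Cassia is not fixed by the given facts.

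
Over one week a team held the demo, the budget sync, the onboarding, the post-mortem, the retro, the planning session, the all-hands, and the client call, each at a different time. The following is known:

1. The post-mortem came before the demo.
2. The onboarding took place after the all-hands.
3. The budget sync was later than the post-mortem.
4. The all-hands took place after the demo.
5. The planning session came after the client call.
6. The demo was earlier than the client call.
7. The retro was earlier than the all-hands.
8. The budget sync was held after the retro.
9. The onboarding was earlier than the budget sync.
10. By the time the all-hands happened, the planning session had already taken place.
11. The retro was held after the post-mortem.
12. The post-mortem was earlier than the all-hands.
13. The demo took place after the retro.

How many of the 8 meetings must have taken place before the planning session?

Directly stated before the planning session: the client call.
The demo reaches the planning session via the demo → the client call → the planning session.
The post-mortem reaches the planning session via the post-mortem → the demo → the client call → the planning session.
The retro reaches the planning session via the retro → the demo → the client call → the planning session.
No chain forces the budget sync (or any of the others) ahead of the planning session.
That's the client call, the demo, the post-mortem, and the retro — 4 in all.

4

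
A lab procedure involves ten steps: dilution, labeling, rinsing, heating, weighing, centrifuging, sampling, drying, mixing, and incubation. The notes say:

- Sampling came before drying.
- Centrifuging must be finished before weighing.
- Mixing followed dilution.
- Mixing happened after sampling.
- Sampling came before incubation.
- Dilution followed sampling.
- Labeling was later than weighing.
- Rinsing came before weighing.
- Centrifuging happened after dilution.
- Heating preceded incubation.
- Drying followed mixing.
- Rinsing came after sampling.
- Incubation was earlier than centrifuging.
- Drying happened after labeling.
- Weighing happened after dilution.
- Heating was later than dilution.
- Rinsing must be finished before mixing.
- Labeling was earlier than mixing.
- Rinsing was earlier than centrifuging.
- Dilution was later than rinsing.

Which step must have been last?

drying

Every other step has a chain of constraints placing it before drying, so drying is last.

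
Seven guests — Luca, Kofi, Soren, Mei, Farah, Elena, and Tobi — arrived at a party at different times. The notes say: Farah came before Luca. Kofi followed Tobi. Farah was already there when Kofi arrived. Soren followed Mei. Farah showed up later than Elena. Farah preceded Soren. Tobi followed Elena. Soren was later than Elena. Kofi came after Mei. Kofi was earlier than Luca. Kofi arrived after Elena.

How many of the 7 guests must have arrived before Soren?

3

Directly stated before Soren: Elena, Farah, and Mei.
No chain forces Tobi (or any of the others) ahead of Soren.
That's Elena, Farah, and Mei — 3 in all.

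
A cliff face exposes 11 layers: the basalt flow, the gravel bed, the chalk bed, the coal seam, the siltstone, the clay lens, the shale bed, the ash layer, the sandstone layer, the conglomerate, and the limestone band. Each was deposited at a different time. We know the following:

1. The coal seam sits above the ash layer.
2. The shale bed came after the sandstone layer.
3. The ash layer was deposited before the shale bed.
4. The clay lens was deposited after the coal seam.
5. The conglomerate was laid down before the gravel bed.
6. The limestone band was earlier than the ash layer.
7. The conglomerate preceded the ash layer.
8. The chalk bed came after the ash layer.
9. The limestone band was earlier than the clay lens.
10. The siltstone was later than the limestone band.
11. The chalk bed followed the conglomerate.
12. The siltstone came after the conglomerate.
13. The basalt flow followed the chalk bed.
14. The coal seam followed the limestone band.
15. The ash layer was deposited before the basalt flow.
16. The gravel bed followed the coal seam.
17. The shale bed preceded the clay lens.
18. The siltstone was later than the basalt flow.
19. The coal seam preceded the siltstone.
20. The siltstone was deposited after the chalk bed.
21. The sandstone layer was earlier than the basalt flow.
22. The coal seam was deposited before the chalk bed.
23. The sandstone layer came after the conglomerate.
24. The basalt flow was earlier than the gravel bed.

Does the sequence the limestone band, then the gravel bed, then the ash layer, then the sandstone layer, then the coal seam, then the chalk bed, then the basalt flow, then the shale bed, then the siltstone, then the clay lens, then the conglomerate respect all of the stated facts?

no

The constraints require the conglomerate before the ash layer, but in the proposed sequence the ash layer appears ahead of the conglomerate. That one violation is enough.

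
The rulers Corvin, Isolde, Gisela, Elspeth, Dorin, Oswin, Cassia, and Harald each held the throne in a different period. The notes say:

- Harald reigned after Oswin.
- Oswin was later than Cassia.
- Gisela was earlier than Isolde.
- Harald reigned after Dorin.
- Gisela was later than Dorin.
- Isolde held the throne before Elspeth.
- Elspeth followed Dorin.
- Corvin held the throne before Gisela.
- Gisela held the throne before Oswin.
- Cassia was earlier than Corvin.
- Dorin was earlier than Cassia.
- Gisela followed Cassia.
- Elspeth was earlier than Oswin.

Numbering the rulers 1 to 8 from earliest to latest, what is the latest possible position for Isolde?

Isolde must come before Elspeth, Harald, and Oswin — 3 rulers forced after them.
Everything else can be placed before Isolde in some valid order, so Isolde can sit as late as position 8 − 3 = 5.

5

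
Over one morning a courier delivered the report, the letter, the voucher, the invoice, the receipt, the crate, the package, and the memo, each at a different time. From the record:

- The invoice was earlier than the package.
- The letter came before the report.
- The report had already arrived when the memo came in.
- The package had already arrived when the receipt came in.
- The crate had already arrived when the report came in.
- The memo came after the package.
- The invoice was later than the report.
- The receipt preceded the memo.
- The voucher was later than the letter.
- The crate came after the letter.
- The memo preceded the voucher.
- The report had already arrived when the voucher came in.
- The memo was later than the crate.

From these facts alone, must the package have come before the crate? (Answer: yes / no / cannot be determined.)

Tracing the constraints gives the crate → the report → the invoice → the package, so the crate must come before the package.
That means the package cannot be before the crate.

no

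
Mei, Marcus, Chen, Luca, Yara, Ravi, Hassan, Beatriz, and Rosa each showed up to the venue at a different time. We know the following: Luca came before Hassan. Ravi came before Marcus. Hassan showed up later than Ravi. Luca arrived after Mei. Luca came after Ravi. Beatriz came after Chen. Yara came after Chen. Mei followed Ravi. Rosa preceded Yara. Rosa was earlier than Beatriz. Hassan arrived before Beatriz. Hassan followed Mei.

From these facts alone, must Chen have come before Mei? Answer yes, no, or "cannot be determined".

cannot be determined

No chain of stated constraints runs from Chen to Mei, and none runs from Mei to Chen either.
So the relative order of Chen and Mei is not fixed by the given facts.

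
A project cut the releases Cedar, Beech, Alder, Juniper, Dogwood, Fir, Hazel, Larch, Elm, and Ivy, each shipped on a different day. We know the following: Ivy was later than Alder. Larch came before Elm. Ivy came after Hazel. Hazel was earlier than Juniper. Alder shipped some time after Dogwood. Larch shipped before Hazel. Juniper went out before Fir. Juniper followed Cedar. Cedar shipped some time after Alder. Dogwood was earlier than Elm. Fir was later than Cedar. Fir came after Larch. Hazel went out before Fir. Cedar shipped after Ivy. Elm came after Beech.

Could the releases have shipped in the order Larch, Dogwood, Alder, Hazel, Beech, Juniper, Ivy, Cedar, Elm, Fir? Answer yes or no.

The constraints require Cedar before Juniper, but in the proposed sequence Juniper appears ahead of Cedar. That one violation is enough.

no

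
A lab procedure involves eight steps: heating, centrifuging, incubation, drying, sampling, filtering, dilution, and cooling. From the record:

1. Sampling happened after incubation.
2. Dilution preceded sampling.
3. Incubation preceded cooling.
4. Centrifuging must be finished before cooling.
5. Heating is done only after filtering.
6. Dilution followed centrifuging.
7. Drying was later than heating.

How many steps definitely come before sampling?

3

Directly stated before sampling: dilution and incubation.
Centrifuging reaches sampling via centrifuging → dilution → sampling.
No chain forces filtering (or any of the others) ahead of sampling.
That's centrifuging, dilution, and incubation — 3 in all.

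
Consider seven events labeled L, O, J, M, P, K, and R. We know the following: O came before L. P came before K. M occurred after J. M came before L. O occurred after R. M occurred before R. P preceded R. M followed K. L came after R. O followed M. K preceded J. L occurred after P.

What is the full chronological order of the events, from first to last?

P, K, J, M, R, O, L

The constraints fix every adjacent pair, so only one ordering works:
P → K → J → M → R → O → L.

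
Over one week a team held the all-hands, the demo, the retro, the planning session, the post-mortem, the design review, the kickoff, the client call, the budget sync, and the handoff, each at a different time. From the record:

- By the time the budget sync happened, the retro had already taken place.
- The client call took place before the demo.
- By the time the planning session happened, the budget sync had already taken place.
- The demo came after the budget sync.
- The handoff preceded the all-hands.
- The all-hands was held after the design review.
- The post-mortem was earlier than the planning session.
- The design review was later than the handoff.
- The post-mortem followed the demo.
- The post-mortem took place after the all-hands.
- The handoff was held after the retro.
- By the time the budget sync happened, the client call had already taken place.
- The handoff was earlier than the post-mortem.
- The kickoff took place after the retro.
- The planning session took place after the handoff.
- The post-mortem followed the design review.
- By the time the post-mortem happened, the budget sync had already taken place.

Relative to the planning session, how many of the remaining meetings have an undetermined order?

1

Forced before the planning session: the all-hands, the budget sync, the client call, the demo, the design review, the handoff, the post-mortem, and the retro.
That leaves the kickoff with no forced order relative to the planning session — 1.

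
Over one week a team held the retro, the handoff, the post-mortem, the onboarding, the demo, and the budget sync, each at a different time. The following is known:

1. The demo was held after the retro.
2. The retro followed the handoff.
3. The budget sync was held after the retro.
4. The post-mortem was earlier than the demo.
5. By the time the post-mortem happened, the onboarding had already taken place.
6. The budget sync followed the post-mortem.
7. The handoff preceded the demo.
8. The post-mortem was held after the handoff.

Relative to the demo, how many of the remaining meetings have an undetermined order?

1

Forced before the demo: the handoff, the onboarding, the post-mortem, and the retro.
That leaves the budget sync with no forced order relative to the demo — 1.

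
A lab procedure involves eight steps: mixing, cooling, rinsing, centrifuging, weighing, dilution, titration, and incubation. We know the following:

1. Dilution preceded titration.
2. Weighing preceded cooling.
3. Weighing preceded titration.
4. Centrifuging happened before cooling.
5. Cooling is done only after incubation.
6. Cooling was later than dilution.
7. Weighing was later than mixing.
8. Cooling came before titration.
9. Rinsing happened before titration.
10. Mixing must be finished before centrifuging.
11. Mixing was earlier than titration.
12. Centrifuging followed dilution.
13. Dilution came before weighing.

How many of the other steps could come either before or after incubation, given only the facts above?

Forced after incubation: cooling and titration.
That leaves centrifuging, dilution, mixing, rinsing, and weighing with no forced order relative to incubation — 5.

5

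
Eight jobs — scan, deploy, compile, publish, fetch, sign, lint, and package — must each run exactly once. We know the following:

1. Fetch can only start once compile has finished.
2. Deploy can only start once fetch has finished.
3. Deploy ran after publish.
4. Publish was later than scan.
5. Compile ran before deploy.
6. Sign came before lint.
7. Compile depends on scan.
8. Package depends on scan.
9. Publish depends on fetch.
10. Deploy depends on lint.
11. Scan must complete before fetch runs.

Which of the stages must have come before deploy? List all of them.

compile, fetch, lint, publish, scan, sign

Directly stated before deploy: compile, fetch, lint, and publish.
Scan reaches deploy via scan → compile → deploy.
Sign reaches deploy via sign → lint → deploy.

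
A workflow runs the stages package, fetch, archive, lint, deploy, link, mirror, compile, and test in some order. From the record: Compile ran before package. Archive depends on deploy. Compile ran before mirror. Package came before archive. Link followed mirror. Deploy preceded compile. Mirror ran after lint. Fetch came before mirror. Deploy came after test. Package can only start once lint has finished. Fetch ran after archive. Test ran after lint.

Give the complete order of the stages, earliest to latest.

The constraints fix every adjacent pair, so only one ordering works:
lint → test → deploy → compile → package → archive → fetch → mirror → link.

lint, test, deploy, compile, package, archive, fetch, mirror, link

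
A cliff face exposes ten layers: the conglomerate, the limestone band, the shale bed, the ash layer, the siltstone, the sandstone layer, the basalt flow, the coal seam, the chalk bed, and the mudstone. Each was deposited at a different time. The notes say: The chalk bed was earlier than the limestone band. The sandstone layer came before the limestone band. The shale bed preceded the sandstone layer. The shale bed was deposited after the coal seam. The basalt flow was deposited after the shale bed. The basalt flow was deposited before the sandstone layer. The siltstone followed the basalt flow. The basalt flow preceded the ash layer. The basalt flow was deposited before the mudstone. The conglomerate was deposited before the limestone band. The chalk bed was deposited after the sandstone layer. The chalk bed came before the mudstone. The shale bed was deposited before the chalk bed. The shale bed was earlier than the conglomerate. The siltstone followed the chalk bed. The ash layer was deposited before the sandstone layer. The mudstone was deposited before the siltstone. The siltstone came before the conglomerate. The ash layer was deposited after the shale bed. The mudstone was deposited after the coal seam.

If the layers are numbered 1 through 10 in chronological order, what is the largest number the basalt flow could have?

The basalt flow must come before the ash layer, the chalk bed, the conglomerate, the limestone band, the mudstone, the sandstone layer, and the siltstone — 7 layers forced after it.
Everything else can be placed before the basalt flow in some valid order, so the basalt flow can sit as late as position 10 − 7 = 3.

3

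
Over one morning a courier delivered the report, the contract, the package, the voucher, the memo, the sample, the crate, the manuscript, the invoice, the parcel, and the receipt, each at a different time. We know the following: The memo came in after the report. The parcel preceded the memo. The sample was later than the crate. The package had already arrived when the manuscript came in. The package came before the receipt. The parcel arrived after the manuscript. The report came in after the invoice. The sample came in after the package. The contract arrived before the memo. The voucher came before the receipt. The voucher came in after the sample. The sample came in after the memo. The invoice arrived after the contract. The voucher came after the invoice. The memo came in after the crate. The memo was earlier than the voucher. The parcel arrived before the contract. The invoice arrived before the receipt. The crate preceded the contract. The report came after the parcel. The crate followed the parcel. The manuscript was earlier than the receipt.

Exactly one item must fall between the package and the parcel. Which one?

Tracing the constraints gives the package → the manuscript → the parcel, so the manuscript sits after the package and before the parcel.
No other item is forced both after the package and before the parcel.

the manuscript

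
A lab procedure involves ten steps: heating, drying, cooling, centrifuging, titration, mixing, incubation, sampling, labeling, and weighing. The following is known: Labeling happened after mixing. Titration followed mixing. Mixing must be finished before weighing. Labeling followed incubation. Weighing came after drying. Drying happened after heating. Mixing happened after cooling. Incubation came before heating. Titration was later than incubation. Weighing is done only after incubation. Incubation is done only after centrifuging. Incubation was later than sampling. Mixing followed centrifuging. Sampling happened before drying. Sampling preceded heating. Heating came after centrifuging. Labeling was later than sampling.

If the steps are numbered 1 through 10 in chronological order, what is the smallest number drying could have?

Centrifuging, heating, incubation, and sampling must all come before drying — 4 forced predecessors.
Nothing else is forced ahead of drying, so its earliest slot is position 4 + 1 = 5.

5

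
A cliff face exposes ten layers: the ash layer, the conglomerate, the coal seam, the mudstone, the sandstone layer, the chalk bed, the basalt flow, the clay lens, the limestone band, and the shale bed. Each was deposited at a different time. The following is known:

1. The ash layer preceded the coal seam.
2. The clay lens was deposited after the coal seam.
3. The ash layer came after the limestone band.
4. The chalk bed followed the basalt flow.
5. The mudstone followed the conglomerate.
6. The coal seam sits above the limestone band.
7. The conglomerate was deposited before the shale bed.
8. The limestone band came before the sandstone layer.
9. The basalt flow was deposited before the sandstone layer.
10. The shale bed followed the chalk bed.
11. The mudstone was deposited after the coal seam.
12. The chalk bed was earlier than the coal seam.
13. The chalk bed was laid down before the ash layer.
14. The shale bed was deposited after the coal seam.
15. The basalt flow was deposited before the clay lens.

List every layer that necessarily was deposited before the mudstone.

the ash layer, the basalt flow, the chalk bed, the coal seam, the conglomerate, the limestone band

Directly stated before the mudstone: the coal seam and the conglomerate.
The ash layer reaches the mudstone via the ash layer → the coal seam → the mudstone.
The basalt flow reaches the mudstone via the basalt flow → the chalk bed → the coal seam → the mudstone.
The chalk bed reaches the mudstone via the chalk bed → the coal seam → the mudstone.
Likewise the limestone band reaches the mudstone by chaining the stated constraints.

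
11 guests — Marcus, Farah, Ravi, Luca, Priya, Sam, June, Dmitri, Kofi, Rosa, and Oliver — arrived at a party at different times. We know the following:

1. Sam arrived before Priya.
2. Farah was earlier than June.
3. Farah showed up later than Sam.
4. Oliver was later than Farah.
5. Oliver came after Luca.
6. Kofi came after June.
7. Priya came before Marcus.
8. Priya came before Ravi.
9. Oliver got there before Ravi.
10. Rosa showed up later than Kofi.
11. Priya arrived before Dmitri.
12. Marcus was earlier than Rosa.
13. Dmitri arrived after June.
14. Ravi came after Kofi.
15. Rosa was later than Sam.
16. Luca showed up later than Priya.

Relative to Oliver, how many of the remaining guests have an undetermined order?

Forced before Oliver: Farah, Luca, Priya, and Sam; forced after Oliver: Ravi.
That leaves Dmitri, June, Kofi, Marcus, and Rosa with no forced order relative to Oliver — 5.

5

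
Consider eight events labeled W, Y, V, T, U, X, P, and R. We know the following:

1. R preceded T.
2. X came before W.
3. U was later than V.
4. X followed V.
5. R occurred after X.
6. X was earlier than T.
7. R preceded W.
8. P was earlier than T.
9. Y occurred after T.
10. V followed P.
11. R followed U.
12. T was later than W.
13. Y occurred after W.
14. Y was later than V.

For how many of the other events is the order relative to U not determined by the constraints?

Forced before U: P and V; forced after U: R, T, W, and Y.
That leaves X with no forced order relative to U — 1.

1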